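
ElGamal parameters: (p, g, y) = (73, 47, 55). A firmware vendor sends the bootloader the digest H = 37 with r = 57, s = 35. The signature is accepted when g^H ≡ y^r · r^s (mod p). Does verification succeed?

fails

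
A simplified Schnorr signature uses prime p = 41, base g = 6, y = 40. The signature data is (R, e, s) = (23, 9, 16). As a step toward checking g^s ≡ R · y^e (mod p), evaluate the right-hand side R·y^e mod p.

40^9 mod 41 = 40
R · y^e ≡ 23·40 = 920 ≡ 18 (mod 41)

18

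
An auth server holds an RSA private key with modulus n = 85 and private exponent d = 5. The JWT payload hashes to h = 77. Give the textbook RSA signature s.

h^2 ≡ 77^2 = 5929 ≡ 64
h^4 ≡ 64^2 = 4096 ≡ 16
5 = 4 + 1, so h^5 ≡ 16·77 ≡ 42 (mod 85)

42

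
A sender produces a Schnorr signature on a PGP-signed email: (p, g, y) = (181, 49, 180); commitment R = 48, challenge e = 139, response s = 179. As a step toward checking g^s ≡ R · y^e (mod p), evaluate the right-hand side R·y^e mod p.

Squares mod 181: 180^1≡180, 180^2≡1, 180^4≡1, 180^8≡1, 180^16≡1, 180^32≡1, 180^64≡1, 180^128≡1
139 = 128 + 8 + 2 + 1, so 180^139 ≡ 1·1·1·180 ≡ 180 (mod 181)
R · y^e ≡ 48·180 = 8640 ≡ 133 (mod 181)

133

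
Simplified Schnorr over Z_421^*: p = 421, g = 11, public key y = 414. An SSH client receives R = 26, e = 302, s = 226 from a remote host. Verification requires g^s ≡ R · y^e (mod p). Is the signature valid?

valid

g^s mod p:
11^2 = 121
11^4 ≡ 121^2 = 14641 ≡ 327
11^8 ≡ 327^2 = 106929 ≡ 416
11^16 ≡ 416^2 = 173056 ≡ 25
11^32 ≡ 25^2 = 625 ≡ 204
11^64 ≡ 204^2 = 41616 ≡ 358
11^128 ≡ 358^2 = 128164 ≡ 180
226 = 128 + 64 + 32 + 2, so 11^226 ≡ 180·358·204·121 ≡ 25 (mod 421)
R · y^e mod p:
414^2 = 171396 ≡ 49
414^4 ≡ 49^2 = 2401 ≡ 296
414^8 ≡ 296^2 = 87616 ≡ 48
414^16 ≡ 48^2 = 2304 ≡ 199
414^32 ≡ 199^2 = 39601 ≡ 27
414^64 ≡ 27^2 = 729 ≡ 308
414^128 ≡ 308^2 = 94864 ≡ 139
414^256 ≡ 139^2 = 19321 ≡ 376
302 = 256 + 32 + 8 + 4 + 2, so 414^302 ≡ 376·27·48·296·49 ≡ 341 (mod 421)
26·341 = 8866 ≡ 25 (mod 421)
25 ≡ 25 (mod 421); signature holds.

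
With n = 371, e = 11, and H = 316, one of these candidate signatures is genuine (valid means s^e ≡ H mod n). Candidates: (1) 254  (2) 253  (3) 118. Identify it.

2

Candidate 1: Squares mod 371: 254^1≡254, 254^2≡333, 254^4≡331, 254^8≡116; 11 = 8 + 2 + 1, so 254^11 ≡ 116·333·254 ≡ 46 (mod 371)
Candidate 2: Squares mod 371: 253^1≡253, 253^2≡197, 253^4≡225, 253^8≡169; 11 = 8 + 2 + 1, so 253^11 ≡ 169·197·253 ≡ 316 (mod 371)
  → matches H = 316
Candidate 3: Squares mod 371: 118^1≡118, 118^2≡197, 118^4≡225, 118^8≡169; 11 = 8 + 2 + 1, so 118^11 ≡ 169·197·118 ≡ 55 (mod 371)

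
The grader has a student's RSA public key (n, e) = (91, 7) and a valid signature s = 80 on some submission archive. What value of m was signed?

s^2 ≡ 80^2 = 6400 ≡ 30
s^4 ≡ 30^2 = 900 ≡ 81
7 = 4 + 2 + 1, so s^7 ≡ 81·30·80 ≡ 24 (mod 91)

24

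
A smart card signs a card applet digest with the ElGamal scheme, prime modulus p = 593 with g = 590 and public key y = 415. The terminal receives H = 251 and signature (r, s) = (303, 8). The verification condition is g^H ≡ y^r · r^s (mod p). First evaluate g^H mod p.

590^2 = 348100 ≡ 9
590^4 ≡ 9^2 = 81
590^8 ≡ 81^2 = 6561 ≡ 38
590^16 ≡ 38^2 = 1444 ≡ 258
590^32 ≡ 258^2 = 66564 ≡ 148
590^64 ≡ 148^2 = 21904 ≡ 556
590^128 ≡ 556^2 = 309136 ≡ 183
251 = 128 + 64 + 32 + 16 + 8 + 2 + 1, so 590^251 ≡ 183·556·148·258·38·9·590 ≡ 565 (mod 593)

565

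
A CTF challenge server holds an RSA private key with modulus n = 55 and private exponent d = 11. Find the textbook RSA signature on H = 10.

10

H^2 ≡ 10^2 = 100 ≡ 45
H^4 ≡ 45^2 = 2025 ≡ 45
H^8 ≡ 45^2 = 2025 ≡ 45
11 = 8 + 2 + 1, so H^11 ≡ 45·45·10 ≡ 10 (mod 55)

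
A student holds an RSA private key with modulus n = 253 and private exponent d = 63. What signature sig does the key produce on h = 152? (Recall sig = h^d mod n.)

102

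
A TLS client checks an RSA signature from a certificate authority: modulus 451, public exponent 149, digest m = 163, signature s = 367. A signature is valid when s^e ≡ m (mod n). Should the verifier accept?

reject

s^2 ≡ 367^2 = 134689 ≡ 291
s^4 ≡ 291^2 = 84681 ≡ 344
s^8 ≡ 344^2 = 118336 ≡ 174
s^16 ≡ 174^2 = 30276 ≡ 59
s^32 ≡ 59^2 = 3481 ≡ 324
s^64 ≡ 324^2 = 104976 ≡ 344
s^128 ≡ 344^2 = 118336 ≡ 174
149 = 128 + 16 + 4 + 1, so s^149 ≡ 174·59·344·367 ≡ 267 (mod 451)
267 ≠ 163, so verification fails.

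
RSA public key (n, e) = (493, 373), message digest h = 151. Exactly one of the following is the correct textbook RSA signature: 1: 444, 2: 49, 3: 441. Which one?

Candidate 1: Squares mod 493: 444^1≡444, 444^2≡429, 444^4≡152, 444^8≡426, 444^16≡52, 444^32≡239, 444^64≡426, 444^128≡52, 444^256≡239; 373 = 256 + 64 + 32 + 16 + 4 + 1, so 444^373 ≡ 239·426·239·52·152·444 ≡ 151 (mod 493)
  → matches h = 151
Candidate 2: Squares mod 493: 49^1≡49, 49^2≡429, 49^4≡152, 49^8≡426, 49^16≡52, 49^32≡239, 49^64≡426, 49^128≡52, 49^256≡239; 373 = 256 + 64 + 32 + 16 + 4 + 1, so 49^373 ≡ 239·426·239·52·152·49 ≡ 342 (mod 493)
Candidate 3: Squares mod 493: 441^1≡441, 441^2≡239, 441^4≡426, 441^8≡52, 441^16≡239, 441^32≡426, 441^64≡52, 441^128≡239, 441^256≡426; 373 = 256 + 64 + 32 + 16 + 4 + 1, so 441^373 ≡ 426·52·426·239·426·441 ≡ 254 (mod 493)

1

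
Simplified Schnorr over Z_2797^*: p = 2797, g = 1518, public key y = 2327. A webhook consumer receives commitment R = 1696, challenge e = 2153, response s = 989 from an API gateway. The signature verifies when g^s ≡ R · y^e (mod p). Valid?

g^s mod p:
1518^2 = 2304324 ≡ 2393
1518^4 ≡ 2393^2 = 5726449 ≡ 990
1518^8 ≡ 990^2 = 980100 ≡ 1150
1518^16 ≡ 1150^2 = 1322500 ≡ 2316
1518^32 ≡ 2316^2 = 5363856 ≡ 2007
1518^64 ≡ 2007^2 = 4028049 ≡ 369
1518^128 ≡ 369^2 = 136161 ≡ 1905
1518^256 ≡ 1905^2 = 3629025 ≡ 1316
1518^512 ≡ 1316^2 = 1731856 ≡ 513
989 = 512 + 256 + 128 + 64 + 16 + 8 + 4 + 1, so 1518^989 ≡ 513·1316·1905·369·2316·1150·990·1518 ≡ 2539 (mod 2797)
R · y^e mod p:
2327^2 = 5414929 ≡ 2734
2327^4 ≡ 2734^2 = 7474756 ≡ 1172
2327^8 ≡ 1172^2 = 1373584 ≡ 257
2327^16 ≡ 257^2 = 66049 ≡ 1718
2327^32 ≡ 1718^2 = 2951524 ≡ 689
2327^64 ≡ 689^2 = 474721 ≡ 2028
2327^128 ≡ 2028^2 = 4112784 ≡ 1194
2327^256 ≡ 1194^2 = 1425636 ≡ 1963
2327^512 ≡ 1963^2 = 3853369 ≡ 1900
2327^1024 ≡ 1900^2 = 3610000 ≡ 1870
2327^2048 ≡ 1870^2 = 3496900 ≡ 650
2153 = 2048 + 64 + 32 + 8 + 1, so 2327^2153 ≡ 650·2028·689·257·2327 ≡ 1494 (mod 2797)
1696·1494 = 2533824 ≡ 2539 (mod 2797)
2539 ≡ 2539 (mod 2797); signature holds.

yes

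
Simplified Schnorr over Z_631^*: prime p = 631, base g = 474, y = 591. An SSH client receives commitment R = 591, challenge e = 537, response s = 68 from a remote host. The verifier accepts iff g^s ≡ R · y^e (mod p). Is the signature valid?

g^s mod p:
474^2 = 224676 ≡ 40
474^4 ≡ 40^2 = 1600 ≡ 338
474^8 ≡ 338^2 = 114244 ≡ 33
474^16 ≡ 33^2 = 1089 ≡ 458
474^32 ≡ 458^2 = 209764 ≡ 272
474^64 ≡ 272^2 = 73984 ≡ 157
68 = 64 + 4, so 474^68 ≡ 157·338 ≡ 62 (mod 631)
R · y^e mod p:
591^2 = 349281 ≡ 338
591^4 ≡ 338^2 = 114244 ≡ 33
591^8 ≡ 33^2 = 1089 ≡ 458
591^16 ≡ 458^2 = 209764 ≡ 272
591^32 ≡ 272^2 = 73984 ≡ 157
591^64 ≡ 157^2 = 24649 ≡ 40
591^128 ≡ 40^2 = 1600 ≡ 338
591^256 ≡ 338^2 = 114244 ≡ 33
591^512 ≡ 33^2 = 1089 ≡ 458
537 = 512 + 16 + 8 + 1, so 591^537 ≡ 458·272·458·591 ≡ 30 (mod 631)
591·30 = 17730 ≡ 62 (mod 631)
62 ≡ 62 (mod 631); signature holds.

valid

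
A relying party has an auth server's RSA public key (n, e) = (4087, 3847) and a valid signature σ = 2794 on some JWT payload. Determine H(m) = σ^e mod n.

σ^3847 mod 4087 = 324

324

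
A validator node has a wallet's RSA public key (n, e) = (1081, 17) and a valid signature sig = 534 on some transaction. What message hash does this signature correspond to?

84

sig^2 ≡ 534^2 = 285156 ≡ 853
sig^4 ≡ 853^2 = 727609 ≡ 96
sig^8 ≡ 96^2 = 9216 ≡ 568
sig^16 ≡ 568^2 = 322624 ≡ 486
17 = 16 + 1, so sig^17 ≡ 486·534 ≡ 84 (mod 1081)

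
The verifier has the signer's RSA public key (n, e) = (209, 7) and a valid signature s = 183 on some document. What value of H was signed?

50

s^2 ≡ 183^2 = 33489 ≡ 49
s^4 ≡ 49^2 = 2401 ≡ 102
7 = 4 + 2 + 1, so s^7 ≡ 102·49·183 ≡ 50 (mod 209)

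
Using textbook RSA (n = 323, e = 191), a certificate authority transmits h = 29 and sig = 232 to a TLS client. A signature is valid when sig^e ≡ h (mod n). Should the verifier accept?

reject

sig^2 ≡ 232^2 = 53824 ≡ 206
sig^4 ≡ 206^2 = 42436 ≡ 123
sig^8 ≡ 123^2 = 15129 ≡ 271
sig^16 ≡ 271^2 = 73441 ≡ 120
sig^32 ≡ 120^2 = 14400 ≡ 188
sig^64 ≡ 188^2 = 35344 ≡ 137
sig^128 ≡ 137^2 = 18769 ≡ 35
191 = 128 + 32 + 16 + 8 + 4 + 2 + 1, so sig^191 ≡ 35·188·120·271·123·206·232 ≡ 320 (mod 323)
sig^191 mod 323 = 320, but h = 29.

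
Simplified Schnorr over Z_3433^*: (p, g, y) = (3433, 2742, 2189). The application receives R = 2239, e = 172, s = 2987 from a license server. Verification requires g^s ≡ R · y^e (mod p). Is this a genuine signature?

forged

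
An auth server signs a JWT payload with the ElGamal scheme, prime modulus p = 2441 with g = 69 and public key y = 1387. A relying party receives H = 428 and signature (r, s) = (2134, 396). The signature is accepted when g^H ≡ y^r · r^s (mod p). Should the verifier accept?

accept

Left side g^H mod p:
69^428 mod 2441 = 1929
Right side y^r · r^s mod p:
1387^2134 mod 2441 = 1642
2134^396 mod 2441 = 187
1642·187 = 307054 ≡ 1929 (mod 2441)
1929 ≡ 1929 (mod 2441), so the signature is genuine.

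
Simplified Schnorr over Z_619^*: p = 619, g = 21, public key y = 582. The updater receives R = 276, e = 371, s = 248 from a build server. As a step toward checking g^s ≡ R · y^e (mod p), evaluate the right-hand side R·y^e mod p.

582^2 = 338724 ≡ 131
582^4 ≡ 131^2 = 17161 ≡ 448
582^8 ≡ 448^2 = 200704 ≡ 148
582^16 ≡ 148^2 = 21904 ≡ 239
582^32 ≡ 239^2 = 57121 ≡ 173
582^64 ≡ 173^2 = 29929 ≡ 217
582^128 ≡ 217^2 = 47089 ≡ 45
582^256 ≡ 45^2 = 2025 ≡ 168
371 = 256 + 64 + 32 + 16 + 2 + 1, so 582^371 ≡ 168·217·173·239·131·582 ≡ 159 (mod 619)
R · y^e ≡ 276·159 = 43884 ≡ 554 (mod 619)

554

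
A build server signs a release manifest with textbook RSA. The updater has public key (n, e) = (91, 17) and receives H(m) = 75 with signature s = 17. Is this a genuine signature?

genuine

Squares mod 91: s^1≡17, s^2≡16, s^4≡74, s^8≡16, s^16≡74
17 = 16 + 1, so s^17 ≡ 74·17 ≡ 75 (mod 91)
Since 75 equals the digest 75, verification succeeds.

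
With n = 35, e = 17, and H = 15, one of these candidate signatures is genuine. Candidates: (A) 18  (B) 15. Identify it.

B

Candidate A: Squares mod 35: 18^1≡18, 18^2≡9, 18^4≡11, 18^8≡16, 18^16≡11; 17 = 16 + 1, so 18^17 ≡ 11·18 ≡ 23 (mod 35)
Candidate B: Squares mod 35: 15^1≡15, 15^2≡15, 15^4≡15, 15^8≡15, 15^16≡15; 17 = 16 + 1, so 15^17 ≡ 15·15 ≡ 15 (mod 35)
  → matches H = 15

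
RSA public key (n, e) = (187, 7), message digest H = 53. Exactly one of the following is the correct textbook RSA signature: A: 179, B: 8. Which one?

Candidate A: 179^2 = 32041 ≡ 64; 179^4 ≡ 64^2 = 4096 ≡ 169; 7 = 4 + 2 + 1, so 179^7 ≡ 169·64·179 ≡ 53 (mod 187)
  → matches H = 53
Candidate B: 8^2 = 64; 8^4 ≡ 64^2 = 4096 ≡ 169; 7 = 4 + 2 + 1, so 8^7 ≡ 169·64·8 ≡ 134 (mod 187)

A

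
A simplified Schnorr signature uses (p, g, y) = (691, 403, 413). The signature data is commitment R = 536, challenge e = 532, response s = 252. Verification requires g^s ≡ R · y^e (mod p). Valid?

g^s mod p:
Squares mod 691: 403^1≡403, 403^2≡24, 403^4≡576, 403^8≡96, 403^16≡233, 403^32≡391, 403^64≡170, 403^128≡569
252 = 128 + 64 + 32 + 16 + 8 + 4, so 403^252 ≡ 569·170·391·233·96·576 ≡ 165 (mod 691)
R · y^e mod p:
Squares mod 691: 413^1≡413, 413^2≡583, 413^4≡608, 413^8≡670, 413^16≡441, 413^32≡310, 413^64≡51, 413^128≡528, 413^256≡311, 413^512≡672
532 = 512 + 16 + 4, so 413^532 ≡ 672·441·608 ≡ 311 (mod 691)
536·311 = 166696 ≡ 165 (mod 691)
165 ≡ 165 (mod 691); signature holds.

yes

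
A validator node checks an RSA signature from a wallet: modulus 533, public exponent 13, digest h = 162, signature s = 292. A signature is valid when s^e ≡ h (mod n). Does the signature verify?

Squares mod 533: s^1≡292, s^2≡517, s^4≡256, s^8≡510
13 = 8 + 4 + 1, so s^13 ≡ 510·256·292 ≡ 162 (mod 533)
Since 162 equals the digest 162, verification succeeds.

verifies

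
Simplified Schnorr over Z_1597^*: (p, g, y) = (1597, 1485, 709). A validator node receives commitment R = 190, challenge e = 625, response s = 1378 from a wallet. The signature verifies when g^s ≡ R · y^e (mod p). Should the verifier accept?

reject

g^s mod p:
1485^2 = 2205225 ≡ 1365
1485^4 ≡ 1365^2 = 1863225 ≡ 1123
1485^8 ≡ 1123^2 = 1261129 ≡ 1096
1485^16 ≡ 1096^2 = 1201216 ≡ 272
1485^32 ≡ 272^2 = 73984 ≡ 522
1485^64 ≡ 522^2 = 272484 ≡ 994
1485^128 ≡ 994^2 = 988036 ≡ 1090
1485^256 ≡ 1090^2 = 1188100 ≡ 1529
1485^512 ≡ 1529^2 = 2337841 ≡ 1430
1485^1024 ≡ 1430^2 = 2044900 ≡ 740
1378 = 1024 + 256 + 64 + 32 + 2, so 1485^1378 ≡ 740·1529·994·522·1365 ≡ 459 (mod 1597)
R · y^e mod p:
709^2 = 502681 ≡ 1223
709^4 ≡ 1223^2 = 1495729 ≡ 937
709^8 ≡ 937^2 = 877969 ≡ 1216
709^16 ≡ 1216^2 = 1478656 ≡ 1431
709^32 ≡ 1431^2 = 2047761 ≡ 407
709^64 ≡ 407^2 = 165649 ≡ 1158
709^128 ≡ 1158^2 = 1340964 ≡ 1081
709^256 ≡ 1081^2 = 1168561 ≡ 1154
709^512 ≡ 1154^2 = 1331716 ≡ 1415
625 = 512 + 64 + 32 + 16 + 1, so 709^625 ≡ 1415·1158·407·1431·709 ≡ 1184 (mod 1597)
190·1184 = 224960 ≡ 1380 (mod 1597)
459 ≠ 1380; the check fails.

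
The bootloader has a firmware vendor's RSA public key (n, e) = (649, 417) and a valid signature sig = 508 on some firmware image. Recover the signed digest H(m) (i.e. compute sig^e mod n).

sig^2 ≡ 508^2 = 258064 ≡ 411
sig^4 ≡ 411^2 = 168921 ≡ 181
sig^8 ≡ 181^2 = 32761 ≡ 311
sig^16 ≡ 311^2 = 96721 ≡ 20
sig^32 ≡ 20^2 = 400
sig^64 ≡ 400^2 = 160000 ≡ 346
sig^128 ≡ 346^2 = 119716 ≡ 300
sig^256 ≡ 300^2 = 90000 ≡ 438
417 = 256 + 128 + 32 + 1, so sig^417 ≡ 438·300·400·508 ≡ 205 (mod 649)

205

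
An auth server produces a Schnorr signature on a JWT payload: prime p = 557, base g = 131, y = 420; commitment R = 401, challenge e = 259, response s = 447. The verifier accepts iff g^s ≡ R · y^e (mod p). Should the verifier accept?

accept

g^s mod p:
131^2 = 17161 ≡ 451
131^4 ≡ 451^2 = 203401 ≡ 96
131^8 ≡ 96^2 = 9216 ≡ 304
131^16 ≡ 304^2 = 92416 ≡ 511
131^32 ≡ 511^2 = 261121 ≡ 445
131^64 ≡ 445^2 = 198025 ≡ 290
131^128 ≡ 290^2 = 84100 ≡ 550
131^256 ≡ 550^2 = 302500 ≡ 49
447 = 256 + 128 + 32 + 16 + 8 + 4 + 2 + 1, so 131^447 ≡ 49·550·445·511·304·96·451·131 ≡ 495 (mod 557)
R · y^e mod p:
420^2 = 176400 ≡ 388
420^4 ≡ 388^2 = 150544 ≡ 154
420^8 ≡ 154^2 = 23716 ≡ 322
420^16 ≡ 322^2 = 103684 ≡ 82
420^32 ≡ 82^2 = 6724 ≡ 40
420^64 ≡ 40^2 = 1600 ≡ 486
420^128 ≡ 486^2 = 236196 ≡ 28
420^256 ≡ 28^2 = 784 ≡ 227
259 = 256 + 2 + 1, so 420^259 ≡ 227·388·420 ≡ 436 (mod 557)
401·436 = 174836 ≡ 495 (mod 557)
495 ≡ 495 (mod 557); signature holds.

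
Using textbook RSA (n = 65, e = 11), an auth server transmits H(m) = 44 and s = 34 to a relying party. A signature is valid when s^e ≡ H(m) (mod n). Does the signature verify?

Squares mod 65: s^1≡34, s^2≡51, s^4≡1, s^8≡1
11 = 8 + 2 + 1, so s^11 ≡ 1·51·34 ≡ 44 (mod 65)
44 = H(m), so the signature checks out.

verifies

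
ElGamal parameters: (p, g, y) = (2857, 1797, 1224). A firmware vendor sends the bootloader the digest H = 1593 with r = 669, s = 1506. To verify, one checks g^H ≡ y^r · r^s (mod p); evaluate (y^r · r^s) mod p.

Squares mod 2857: 1224^1≡1224, 1224^2≡1108, 1224^4≡2011, 1224^8≡1466, 1224^16≡692, 1224^32≡1745, 1224^64≡2320, 1224^128≡2669, 1224^256≡1060, 1224^512≡799
669 = 512 + 128 + 16 + 8 + 4 + 1, so 1224^669 ≡ 799·2669·692·1466·2011·1224 ≡ 2037 (mod 2857)
Squares mod 2857: 669^1≡669, 669^2≡1869, 669^4≡1907, 669^8≡2545, 669^16≡206, 669^32≡2438, 669^64≡1284, 669^128≡167, 669^256≡2176, 669^512≡927, 669^1024≡2229
1506 = 1024 + 256 + 128 + 64 + 32 + 2, so 669^1506 ≡ 2229·2176·167·1284·2438·1869 ≡ 1155 (mod 2857)
y^r · r^s ≡ 2037·1155 = 2352735 ≡ 1424 (mod 2857)

1424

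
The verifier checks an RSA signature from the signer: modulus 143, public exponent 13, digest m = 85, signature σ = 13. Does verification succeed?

σ^2 ≡ 13^2 = 169 ≡ 26
σ^4 ≡ 26^2 = 676 ≡ 104
σ^8 ≡ 104^2 = 10816 ≡ 91
13 = 8 + 4 + 1, so σ^13 ≡ 91·104·13 ≡ 52 (mod 143)
σ^13 mod 143 = 52, but m = 85.

fails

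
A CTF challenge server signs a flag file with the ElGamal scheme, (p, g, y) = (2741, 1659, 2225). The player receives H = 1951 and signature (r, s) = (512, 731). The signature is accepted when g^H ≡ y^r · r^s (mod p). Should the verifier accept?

reject

Left side g^H mod p:
Squares mod 2741: 1659^1≡1659, 1659^2≡317, 1659^4≡1813, 1659^8≡510, 1659^16≡2446, 1659^32≡2054, 1659^64≡517, 1659^128≡1412, 1659^256≡1037, 1659^512≡897, 1659^1024≡1496
1951 = 1024 + 512 + 256 + 128 + 16 + 8 + 4 + 2 + 1, so 1659^1951 ≡ 1496·897·1037·1412·2446·510·1813·317·1659 ≡ 429 (mod 2741)
Right side y^r · r^s mod p:
Squares mod 2741: 2225^1≡2225, 2225^2≡379, 2225^4≡1109, 2225^8≡1913, 2225^16≡334, 2225^32≡1916, 2225^64≡857, 2225^128≡2602, 2225^256≡134, 2225^512≡1510
2225^512 ≡ 1510 (mod 2741)
Squares mod 2741: 512^1≡512, 512^2≡1749, 512^4≡45, 512^8≡2025, 512^16≡89, 512^32≡2439, 512^64≡751, 512^128≡2096, 512^256≡2134, 512^512≡1155
731 = 512 + 128 + 64 + 16 + 8 + 2 + 1, so 512^731 ≡ 1155·2096·751·89·2025·1749·512 ≡ 1505 (mod 2741)
1510·1505 = 2272550 ≡ 261 (mod 2741)
429 ≠ 261, so verification fails.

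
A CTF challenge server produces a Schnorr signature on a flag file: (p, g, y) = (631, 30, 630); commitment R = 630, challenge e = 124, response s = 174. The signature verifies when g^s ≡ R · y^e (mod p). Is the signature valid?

invalid

g^s mod p:
30^2 = 900 ≡ 269
30^4 ≡ 269^2 = 72361 ≡ 427
30^8 ≡ 427^2 = 182329 ≡ 601
30^16 ≡ 601^2 = 361201 ≡ 269
30^32 ≡ 269^2 = 72361 ≡ 427
30^64 ≡ 427^2 = 182329 ≡ 601
30^128 ≡ 601^2 = 361201 ≡ 269
174 = 128 + 32 + 8 + 4 + 2, so 30^174 ≡ 269·427·601·427·269 ≡ 21 (mod 631)
R · y^e mod p:
630^2 = 396900 ≡ 1
630^4 ≡ 1^2 = 1
630^8 ≡ 1^2 = 1
630^16 ≡ 1^2 = 1
630^32 ≡ 1^2 = 1
630^64 ≡ 1^2 = 1
124 = 64 + 32 + 16 + 8 + 4, so 630^124 ≡ 1·1·1·1·1 ≡ 1 (mod 631)
630·1 = 630 ≡ 630 (mod 631)
21 ≠ 630; the check fails.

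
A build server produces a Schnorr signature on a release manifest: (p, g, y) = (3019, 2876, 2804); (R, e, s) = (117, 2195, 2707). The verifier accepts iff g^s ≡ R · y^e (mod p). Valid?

yes

g^s mod p:
2876^2 = 8271376 ≡ 2335
2876^4 ≡ 2335^2 = 5452225 ≡ 2930
2876^8 ≡ 2930^2 = 8584900 ≡ 1883
2876^16 ≡ 1883^2 = 3545689 ≡ 1383
2876^32 ≡ 1383^2 = 1912689 ≡ 1662
2876^64 ≡ 1662^2 = 2762244 ≡ 2878
2876^128 ≡ 2878^2 = 8282884 ≡ 1767
2876^256 ≡ 1767^2 = 3122289 ≡ 643
2876^512 ≡ 643^2 = 413449 ≡ 2865
2876^1024 ≡ 2865^2 = 8208225 ≡ 2583
2876^2048 ≡ 2583^2 = 6671889 ≡ 2918
2707 = 2048 + 512 + 128 + 16 + 2 + 1, so 2876^2707 ≡ 2918·2865·1767·1383·2335·2876 ≡ 623 (mod 3019)
R · y^e mod p:
2804^2 = 7862416 ≡ 940
2804^4 ≡ 940^2 = 883600 ≡ 2052
2804^8 ≡ 2052^2 = 4210704 ≡ 2218
2804^16 ≡ 2218^2 = 4919524 ≡ 1573
2804^32 ≡ 1573^2 = 2474329 ≡ 1768
2804^64 ≡ 1768^2 = 3125824 ≡ 1159
2804^128 ≡ 1159^2 = 1343281 ≡ 2845
2804^256 ≡ 2845^2 = 8094025 ≡ 86
2804^512 ≡ 86^2 = 7396 ≡ 1358
2804^1024 ≡ 1358^2 = 1844164 ≡ 2574
2804^2048 ≡ 2574^2 = 6625476 ≡ 1790
2195 = 2048 + 128 + 16 + 2 + 1, so 2804^2195 ≡ 1790·2845·1573·940·2804 ≡ 573 (mod 3019)
117·573 = 67041 ≡ 623 (mod 3019)
623 ≡ 623 (mod 3019); signature holds.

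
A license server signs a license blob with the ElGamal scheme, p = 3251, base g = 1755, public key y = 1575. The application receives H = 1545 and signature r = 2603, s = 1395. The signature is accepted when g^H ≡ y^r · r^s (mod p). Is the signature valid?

Left side g^H mod p:
1755^1545 mod 3251 = 94
Right side y^r · r^s mod p:
1575^2603 mod 3251 = 320
2603^1395 mod 3251 = 1193
320·1193 = 381760 ≡ 1393 (mod 3251)
94 ≠ 1393, so verification fails.

invalid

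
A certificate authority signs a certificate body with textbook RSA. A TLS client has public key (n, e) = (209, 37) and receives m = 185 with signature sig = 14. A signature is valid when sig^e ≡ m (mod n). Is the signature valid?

Squares mod 209: sig^1≡14, sig^2≡196, sig^4≡169, sig^8≡137, sig^16≡168, sig^32≡9
37 = 32 + 4 + 1, so sig^37 ≡ 9·169·14 ≡ 185 (mod 209)
sig^37 mod 209 = 185 matches m.

valid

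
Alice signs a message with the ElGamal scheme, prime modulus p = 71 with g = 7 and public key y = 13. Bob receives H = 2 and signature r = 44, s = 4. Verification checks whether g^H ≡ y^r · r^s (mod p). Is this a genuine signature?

Left side g^H mod p:
7^2 = 49
Right side y^r · r^s mod p:
13^2 = 169 ≡ 27
13^4 ≡ 27^2 = 729 ≡ 19
13^8 ≡ 19^2 = 361 ≡ 6
13^16 ≡ 6^2 = 36
13^32 ≡ 36^2 = 1296 ≡ 18
44 = 32 + 8 + 4, so 13^44 ≡ 18·6·19 ≡ 64 (mod 71)
44^2 = 1936 ≡ 19
44^4 ≡ 19^2 = 361 ≡ 6
64·6 = 384 ≡ 29 (mod 71)
49 ≠ 29, so verification fails.

forged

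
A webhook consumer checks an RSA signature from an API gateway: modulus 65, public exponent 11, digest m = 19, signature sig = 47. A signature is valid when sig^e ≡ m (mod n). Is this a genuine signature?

sig^11 mod 65 = 18
sig^11 mod 65 = 18, but m = 19.

forged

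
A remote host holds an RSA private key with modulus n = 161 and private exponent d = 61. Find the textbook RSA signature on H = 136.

Squares mod 161: H^1≡136, H^2≡142, H^4≡39, H^8≡72, H^16≡32, H^32≡58
61 = 32 + 16 + 8 + 4 + 1, so H^61 ≡ 58·32·72·39·136 ≡ 143 (mod 161)

143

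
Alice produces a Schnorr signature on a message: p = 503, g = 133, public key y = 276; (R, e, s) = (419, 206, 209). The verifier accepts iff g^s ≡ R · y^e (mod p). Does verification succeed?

passes

g^s mod p:
133^2 = 17689 ≡ 84
133^4 ≡ 84^2 = 7056 ≡ 14
133^8 ≡ 14^2 = 196
133^16 ≡ 196^2 = 38416 ≡ 188
133^32 ≡ 188^2 = 35344 ≡ 134
133^64 ≡ 134^2 = 17956 ≡ 351
133^128 ≡ 351^2 = 123201 ≡ 469
209 = 128 + 64 + 16 + 1, so 133^209 ≡ 469·351·188·133 ≡ 475 (mod 503)
R · y^e mod p:
276^2 = 76176 ≡ 223
276^4 ≡ 223^2 = 49729 ≡ 435
276^8 ≡ 435^2 = 189225 ≡ 97
276^16 ≡ 97^2 = 9409 ≡ 355
276^32 ≡ 355^2 = 126025 ≡ 275
276^64 ≡ 275^2 = 75625 ≡ 175
276^128 ≡ 175^2 = 30625 ≡ 445
206 = 128 + 64 + 8 + 4 + 2, so 276^206 ≡ 445·175·97·435·223 ≡ 168 (mod 503)
419·168 = 70392 ≡ 475 (mod 503)
475 ≡ 475 (mod 503); signature holds.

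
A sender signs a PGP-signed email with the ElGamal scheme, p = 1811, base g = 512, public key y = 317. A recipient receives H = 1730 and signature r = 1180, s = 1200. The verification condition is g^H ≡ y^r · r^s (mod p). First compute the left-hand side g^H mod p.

16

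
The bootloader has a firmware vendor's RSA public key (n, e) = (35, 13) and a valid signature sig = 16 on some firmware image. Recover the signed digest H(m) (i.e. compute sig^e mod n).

Squares mod 35: sig^1≡16, sig^2≡11, sig^4≡16, sig^8≡11
13 = 8 + 4 + 1, so sig^13 ≡ 11·16·16 ≡ 16 (mod 35)

16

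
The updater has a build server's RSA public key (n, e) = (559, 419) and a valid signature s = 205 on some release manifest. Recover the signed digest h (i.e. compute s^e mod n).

Squares mod 559: s^1≡205, s^2≡100, s^4≡497, s^8≡490, s^16≡289, s^32≡230, s^64≡354, s^128≡100, s^256≡497
419 = 256 + 128 + 32 + 2 + 1, so s^419 ≡ 497·100·230·100·205 ≡ 30 (mod 559)

30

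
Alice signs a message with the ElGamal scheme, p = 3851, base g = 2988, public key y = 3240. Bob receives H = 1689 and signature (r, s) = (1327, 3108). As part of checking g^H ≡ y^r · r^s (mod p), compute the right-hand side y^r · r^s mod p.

3390

3240^2 = 10497600 ≡ 3625
3240^4 ≡ 3625^2 = 13140625 ≡ 1013
3240^8 ≡ 1013^2 = 1026169 ≡ 1803
3240^16 ≡ 1803^2 = 3250809 ≡ 565
3240^32 ≡ 565^2 = 319225 ≡ 3443
3240^64 ≡ 3443^2 = 11854249 ≡ 871
3240^128 ≡ 871^2 = 758641 ≡ 3845
3240^256 ≡ 3845^2 = 14784025 ≡ 36
3240^512 ≡ 36^2 = 1296
3240^1024 ≡ 1296^2 = 1679616 ≡ 580
1327 = 1024 + 256 + 32 + 8 + 4 + 2 + 1, so 3240^1327 ≡ 580·36·3443·1803·1013·3625·3240 ≡ 3480 (mod 3851)
1327^2 = 1760929 ≡ 1022
1327^4 ≡ 1022^2 = 1044484 ≡ 863
1327^8 ≡ 863^2 = 744769 ≡ 1526
1327^16 ≡ 1526^2 = 2328676 ≡ 2672
1327^32 ≡ 2672^2 = 7139584 ≡ 3681
1327^64 ≡ 3681^2 = 13549761 ≡ 1943
1327^128 ≡ 1943^2 = 3775249 ≡ 1269
1327^256 ≡ 1269^2 = 1610361 ≡ 643
1327^512 ≡ 643^2 = 413449 ≡ 1392
1327^1024 ≡ 1392^2 = 1937664 ≡ 611
1327^2048 ≡ 611^2 = 373321 ≡ 3625
3108 = 2048 + 1024 + 32 + 4, so 1327^3108 ≡ 3625·611·3681·863 ≡ 3354 (mod 3851)
y^r · r^s ≡ 3480·3354 = 11671920 ≡ 3390 (mod 3851)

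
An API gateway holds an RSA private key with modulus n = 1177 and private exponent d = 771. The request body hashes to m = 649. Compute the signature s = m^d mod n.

m^2 ≡ 649^2 = 421201 ≡ 1012
m^4 ≡ 1012^2 = 1024144 ≡ 154
m^8 ≡ 154^2 = 23716 ≡ 176
m^16 ≡ 176^2 = 30976 ≡ 374
m^32 ≡ 374^2 = 139876 ≡ 990
m^64 ≡ 990^2 = 980100 ≡ 836
m^128 ≡ 836^2 = 698896 ≡ 935
m^256 ≡ 935^2 = 874225 ≡ 891
m^512 ≡ 891^2 = 793881 ≡ 583
771 = 512 + 256 + 2 + 1, so m^771 ≡ 583·891·1012·649 ≡ 473 (mod 1177)

473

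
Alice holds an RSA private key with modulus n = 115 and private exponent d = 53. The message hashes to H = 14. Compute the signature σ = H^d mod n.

44

H^2 ≡ 14^2 = 196 ≡ 81
H^4 ≡ 81^2 = 6561 ≡ 6
H^8 ≡ 6^2 = 36
H^16 ≡ 36^2 = 1296 ≡ 31
H^32 ≡ 31^2 = 961 ≡ 41
53 = 32 + 16 + 4 + 1, so H^53 ≡ 41·31·6·14 ≡ 44 (mod 115)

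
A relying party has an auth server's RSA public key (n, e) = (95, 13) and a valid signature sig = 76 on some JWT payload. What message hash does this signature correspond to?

76

sig^13 mod 95 = 76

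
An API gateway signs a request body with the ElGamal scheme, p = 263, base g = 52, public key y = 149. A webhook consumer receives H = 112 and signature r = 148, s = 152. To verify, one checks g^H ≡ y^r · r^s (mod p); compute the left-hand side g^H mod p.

Squares mod 263: 52^1≡52, 52^2≡74, 52^4≡216, 52^8≡105, 52^16≡242, 52^32≡178, 52^64≡124
112 = 64 + 32 + 16, so 52^112 ≡ 124·178·242 ≡ 157 (mod 263)

157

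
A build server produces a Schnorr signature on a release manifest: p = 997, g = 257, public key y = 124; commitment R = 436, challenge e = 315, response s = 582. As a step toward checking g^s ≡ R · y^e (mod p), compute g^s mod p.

257

257^2 = 66049 ≡ 247
257^4 ≡ 247^2 = 61009 ≡ 192
257^8 ≡ 192^2 = 36864 ≡ 972
257^16 ≡ 972^2 = 944784 ≡ 625
257^32 ≡ 625^2 = 390625 ≡ 798
257^64 ≡ 798^2 = 636804 ≡ 718
257^128 ≡ 718^2 = 515524 ≡ 75
257^256 ≡ 75^2 = 5625 ≡ 640
257^512 ≡ 640^2 = 409600 ≡ 830
582 = 512 + 64 + 4 + 2, so 257^582 ≡ 830·718·192·247 ≡ 257 (mod 997)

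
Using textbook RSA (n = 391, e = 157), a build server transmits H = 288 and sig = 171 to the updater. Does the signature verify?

does not verify

sig^2 ≡ 171^2 = 29241 ≡ 307
sig^4 ≡ 307^2 = 94249 ≡ 18
sig^8 ≡ 18^2 = 324
sig^16 ≡ 324^2 = 104976 ≡ 188
sig^32 ≡ 188^2 = 35344 ≡ 154
sig^64 ≡ 154^2 = 23716 ≡ 256
sig^128 ≡ 256^2 = 65536 ≡ 239
157 = 128 + 16 + 8 + 4 + 1, so sig^157 ≡ 239·188·324·18·171 ≡ 103 (mod 391)
sig^157 mod 391 = 103, but H = 288.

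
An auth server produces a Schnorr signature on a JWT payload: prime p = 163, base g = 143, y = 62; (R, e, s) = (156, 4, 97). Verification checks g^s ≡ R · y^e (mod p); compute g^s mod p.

Squares mod 163: 143^1≡143, 143^2≡74, 143^4≡97, 143^8≡118, 143^16≡69, 143^32≡34, 143^64≡15
97 = 64 + 32 + 1, so 143^97 ≡ 15·34·143 ≡ 69 (mod 163)

69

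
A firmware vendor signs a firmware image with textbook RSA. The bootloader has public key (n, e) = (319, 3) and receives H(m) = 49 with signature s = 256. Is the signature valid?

s^3 mod 319 = 49
s^3 mod 319 = 49 matches H(m).

valid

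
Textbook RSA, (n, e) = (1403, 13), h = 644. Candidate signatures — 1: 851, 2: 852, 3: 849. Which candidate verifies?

Candidate 1: Squares mod 1403: 851^1≡851, 851^2≡253, 851^4≡874, 851^8≡644; 13 = 8 + 4 + 1, so 851^13 ≡ 644·874·851 ≡ 644 (mod 1403)
  → matches h = 644
Candidate 2: Squares mod 1403: 852^1≡852, 852^2≡553, 852^4≡1358, 852^8≡622; 13 = 8 + 4 + 1, so 852^13 ≡ 622·1358·852 ≡ 714 (mod 1403)
Candidate 3: Squares mod 1403: 849^1≡849, 849^2≡1062, 849^4≡1235, 849^8≡164; 13 = 8 + 4 + 1, so 849^13 ≡ 164·1235·849 ≡ 571 (mod 1403)

1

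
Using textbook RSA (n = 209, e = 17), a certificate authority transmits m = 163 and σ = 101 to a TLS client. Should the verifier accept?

reject

Squares mod 209: σ^1≡101, σ^2≡169, σ^4≡137, σ^8≡168, σ^16≡9
17 = 16 + 1, so σ^17 ≡ 9·101 ≡ 73 (mod 209)
The recovered value 73 does not match the digest 163.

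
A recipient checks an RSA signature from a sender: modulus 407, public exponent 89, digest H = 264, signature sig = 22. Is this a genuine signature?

Squares mod 407: sig^1≡22, sig^2≡77, sig^4≡231, sig^8≡44, sig^16≡308, sig^32≡33, sig^64≡275
89 = 64 + 16 + 8 + 1, so sig^89 ≡ 275·308·44·22 ≡ 264 (mod 407)
Since 264 equals the digest 264, verification succeeds.

genuine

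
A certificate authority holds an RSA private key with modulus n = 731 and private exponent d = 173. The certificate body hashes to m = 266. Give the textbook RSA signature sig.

432

Squares mod 731: m^1≡266, m^2≡580, m^4≡140, m^8≡594, m^16≡494, m^32≡613, m^64≡35, m^128≡494
173 = 128 + 32 + 8 + 4 + 1, so m^173 ≡ 494·613·594·140·266 ≡ 432 (mod 731)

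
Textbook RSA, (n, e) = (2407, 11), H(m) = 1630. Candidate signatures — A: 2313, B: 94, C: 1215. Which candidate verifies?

Candidate A: Squares mod 2407: 2313^1≡2313, 2313^2≡1615, 2313^4≡1444, 2313^8≡674; 11 = 8 + 2 + 1, so 2313^11 ≡ 674·1615·2313 ≡ 1630 (mod 2407)
  → matches H(m) = 1630
Candidate B: Squares mod 2407: 94^1≡94, 94^2≡1615, 94^4≡1444, 94^8≡674; 11 = 8 + 2 + 1, so 94^11 ≡ 674·1615·94 ≡ 777 (mod 2407)
Candidate C: Squares mod 2407: 1215^1≡1215, 1215^2≡734, 1215^4≡1995, 1215^8≡1254; 11 = 8 + 2 + 1, so 1215^11 ≡ 1254·734·1215 ≡ 1435 (mod 2407)

A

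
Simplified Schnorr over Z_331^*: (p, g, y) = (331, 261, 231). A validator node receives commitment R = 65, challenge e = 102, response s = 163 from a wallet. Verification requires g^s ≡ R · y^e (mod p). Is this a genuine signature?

genuine

g^s mod p:
261^2 = 68121 ≡ 266
261^4 ≡ 266^2 = 70756 ≡ 253
261^8 ≡ 253^2 = 64009 ≡ 126
261^16 ≡ 126^2 = 15876 ≡ 319
261^32 ≡ 319^2 = 101761 ≡ 144
261^64 ≡ 144^2 = 20736 ≡ 214
261^128 ≡ 214^2 = 45796 ≡ 118
163 = 128 + 32 + 2 + 1, so 261^163 ≡ 118·144·266·261 ≡ 275 (mod 331)
R · y^e mod p:
231^2 = 53361 ≡ 70
231^4 ≡ 70^2 = 4900 ≡ 266
231^8 ≡ 266^2 = 70756 ≡ 253
231^16 ≡ 253^2 = 64009 ≡ 126
231^32 ≡ 126^2 = 15876 ≡ 319
231^64 ≡ 319^2 = 101761 ≡ 144
102 = 64 + 32 + 4 + 2, so 231^102 ≡ 144·319·266·70 ≡ 157 (mod 331)
65·157 = 10205 ≡ 275 (mod 331)
275 ≡ 275 (mod 331); signature holds.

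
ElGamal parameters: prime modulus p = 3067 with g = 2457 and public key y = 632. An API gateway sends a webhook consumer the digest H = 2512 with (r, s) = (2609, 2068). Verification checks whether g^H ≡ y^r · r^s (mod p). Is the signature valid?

Left side g^H mod p:
Squares mod 3067: 2457^1≡2457, 2457^2≡993, 2457^4≡1542, 2457^8≡839, 2457^16≡1578, 2457^32≡2747, 2457^64≡1189, 2457^128≡2901, 2457^256≡3020, 2457^512≡2209, 2457^1024≡84, 2457^2048≡922
2512 = 2048 + 256 + 128 + 64 + 16, so 2457^2512 ≡ 922·3020·2901·1189·1578 ≡ 2479 (mod 3067)
Right side y^r · r^s mod p:
Squares mod 3067: 632^1≡632, 632^2≡714, 632^4≡674, 632^8≡360, 632^16≡786, 632^32≡1329, 632^64≡2716, 632^128≡521, 632^256≡1545, 632^512≡899, 632^1024≡1580, 632^2048≡2929
2609 = 2048 + 512 + 32 + 16 + 1, so 632^2609 ≡ 2929·899·1329·786·632 ≡ 2662 (mod 3067)
Squares mod 3067: 2609^1≡2609, 2609^2≡1208, 2609^4≡2439, 2609^8≡1808, 2609^16≡2509, 2609^32≡1597, 2609^64≡1732, 2609^128≡298, 2609^256≡2928, 2609^512≡919, 2609^1024≡1136, 2609^2048≡2356
2068 = 2048 + 16 + 4, so 2609^2068 ≡ 2356·2509·2439 ≡ 2415 (mod 3067)
2662·2415 = 6428730 ≡ 298 (mod 3067)
2479 ≠ 298, so verification fails.

invalid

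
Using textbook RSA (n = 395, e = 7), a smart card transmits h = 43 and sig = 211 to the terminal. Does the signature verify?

does not verify

sig^2 ≡ 211^2 = 44521 ≡ 281
sig^4 ≡ 281^2 = 78961 ≡ 356
7 = 4 + 2 + 1, so sig^7 ≡ 356·281·211 ≡ 376 (mod 395)
The recovered value 376 does not match the digest 43.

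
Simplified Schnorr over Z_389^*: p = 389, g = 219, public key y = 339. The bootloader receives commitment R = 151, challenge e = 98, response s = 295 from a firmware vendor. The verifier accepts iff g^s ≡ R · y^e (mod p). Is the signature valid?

valid

g^s mod p:
Squares mod 389: 219^1≡219, 219^2≡114, 219^4≡159, 219^8≡385, 219^16≡16, 219^32≡256, 219^64≡184, 219^128≡13, 219^256≡169
295 = 256 + 32 + 4 + 2 + 1, so 219^295 ≡ 169·256·159·114·219 ≡ 2 (mod 389)
R · y^e mod p:
Squares mod 389: 339^1≡339, 339^2≡166, 339^4≡326, 339^8≡79, 339^16≡17, 339^32≡289, 339^64≡275
98 = 64 + 32 + 2, so 339^98 ≡ 275·289·166 ≡ 304 (mod 389)
151·304 = 45904 ≡ 2 (mod 389)
2 ≡ 2 (mod 389); signature holds.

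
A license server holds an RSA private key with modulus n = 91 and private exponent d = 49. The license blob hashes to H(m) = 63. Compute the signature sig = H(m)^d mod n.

(H(m))^2 ≡ 63^2 = 3969 ≡ 56
(H(m))^4 ≡ 56^2 = 3136 ≡ 42
(H(m))^8 ≡ 42^2 = 1764 ≡ 35
(H(m))^16 ≡ 35^2 = 1225 ≡ 42
(H(m))^32 ≡ 42^2 = 1764 ≡ 35
49 = 32 + 16 + 1, so (H(m))^49 ≡ 35·42·63 ≡ 63 (mod 91)

63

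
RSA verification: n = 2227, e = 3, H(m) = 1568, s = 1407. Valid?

s^2 ≡ 1407^2 = 1979649 ≡ 2073
3 = 2 + 1, so s^3 ≡ 2073·1407 ≡ 1568 (mod 2227)
1568 = H(m), so the signature checks out.

yes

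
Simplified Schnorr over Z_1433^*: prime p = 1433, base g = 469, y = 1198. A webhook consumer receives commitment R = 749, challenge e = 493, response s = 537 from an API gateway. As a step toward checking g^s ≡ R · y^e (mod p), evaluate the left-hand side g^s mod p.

469^2 = 219961 ≡ 712
469^4 ≡ 712^2 = 506944 ≡ 1095
469^8 ≡ 1095^2 = 1199025 ≡ 1037
469^16 ≡ 1037^2 = 1075369 ≡ 619
469^32 ≡ 619^2 = 383161 ≡ 550
469^64 ≡ 550^2 = 302500 ≡ 137
469^128 ≡ 137^2 = 18769 ≡ 140
469^256 ≡ 140^2 = 19600 ≡ 971
469^512 ≡ 971^2 = 942841 ≡ 1360
537 = 512 + 16 + 8 + 1, so 469^537 ≡ 1360·619·1037·469 ≡ 342 (mod 1433)

342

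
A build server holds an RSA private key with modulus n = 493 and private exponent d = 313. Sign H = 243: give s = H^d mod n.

420

H^2 ≡ 243^2 = 59049 ≡ 382
H^4 ≡ 382^2 = 145924 ≡ 489
H^8 ≡ 489^2 = 239121 ≡ 16
H^16 ≡ 16^2 = 256
H^32 ≡ 256^2 = 65536 ≡ 460
H^64 ≡ 460^2 = 211600 ≡ 103
H^128 ≡ 103^2 = 10609 ≡ 256
H^256 ≡ 256^2 = 65536 ≡ 460
313 = 256 + 32 + 16 + 8 + 1, so H^313 ≡ 460·460·256·16·243 ≡ 420 (mod 493)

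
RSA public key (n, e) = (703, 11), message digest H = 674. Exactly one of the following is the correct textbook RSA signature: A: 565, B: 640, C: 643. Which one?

Candidate A: Squares mod 703: 565^1≡565, 565^2≡63, 565^4≡454, 565^8≡137; 11 = 8 + 2 + 1, so 565^11 ≡ 137·63·565 ≡ 507 (mod 703)
Candidate B: Squares mod 703: 640^1≡640, 640^2≡454, 640^4≡137, 640^8≡491; 11 = 8 + 2 + 1, so 640^11 ≡ 491·454·640 ≡ 249 (mod 703)
Candidate C: Squares mod 703: 643^1≡643, 643^2≡85, 643^4≡195, 643^8≡63; 11 = 8 + 2 + 1, so 643^11 ≡ 63·85·643 ≡ 674 (mod 703)
  → matches H = 674

C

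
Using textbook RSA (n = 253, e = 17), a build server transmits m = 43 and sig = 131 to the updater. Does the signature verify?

sig^2 ≡ 131^2 = 17161 ≡ 210
sig^4 ≡ 210^2 = 44100 ≡ 78
sig^8 ≡ 78^2 = 6084 ≡ 12
sig^16 ≡ 12^2 = 144
17 = 16 + 1, so sig^17 ≡ 144·131 ≡ 142 (mod 253)
The recovered value 142 does not match the digest 43.

does not verify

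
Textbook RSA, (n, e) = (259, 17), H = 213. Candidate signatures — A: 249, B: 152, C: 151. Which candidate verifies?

Candidate A: Squares mod 259: 249^1≡249, 249^2≡100, 249^4≡158, 249^8≡100, 249^16≡158; 17 = 16 + 1, so 249^17 ≡ 158·249 ≡ 233 (mod 259)
Candidate B: Squares mod 259: 152^1≡152, 152^2≡53, 152^4≡219, 152^8≡46, 152^16≡44; 17 = 16 + 1, so 152^17 ≡ 44·152 ≡ 213 (mod 259)
  → matches H = 213
Candidate C: Squares mod 259: 151^1≡151, 151^2≡9, 151^4≡81, 151^8≡86, 151^16≡144; 17 = 16 + 1, so 151^17 ≡ 144·151 ≡ 247 (mod 259)

B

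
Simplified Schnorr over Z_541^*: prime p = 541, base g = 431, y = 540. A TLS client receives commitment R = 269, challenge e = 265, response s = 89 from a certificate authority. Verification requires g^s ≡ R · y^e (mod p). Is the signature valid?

invalid

g^s mod p:
Squares mod 541: 431^1≡431, 431^2≡198, 431^4≡252, 431^8≡207, 431^16≡110, 431^32≡198, 431^64≡252
89 = 64 + 16 + 8 + 1, so 431^89 ≡ 252·110·207·431 ≡ 300 (mod 541)
R · y^e mod p:
Squares mod 541: 540^1≡540, 540^2≡1, 540^4≡1, 540^8≡1, 540^16≡1, 540^32≡1, 540^64≡1, 540^128≡1, 540^256≡1
265 = 256 + 8 + 1, so 540^265 ≡ 1·1·540 ≡ 540 (mod 541)
269·540 = 145260 ≡ 272 (mod 541)
300 ≠ 272; the check fails.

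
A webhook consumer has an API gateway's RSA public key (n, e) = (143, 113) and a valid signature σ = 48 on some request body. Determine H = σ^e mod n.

σ^2 ≡ 48^2 = 2304 ≡ 16
σ^4 ≡ 16^2 = 256 ≡ 113
σ^8 ≡ 113^2 = 12769 ≡ 42
σ^16 ≡ 42^2 = 1764 ≡ 48
σ^32 ≡ 48^2 = 2304 ≡ 16
σ^64 ≡ 16^2 = 256 ≡ 113
113 = 64 + 32 + 16 + 1, so σ^113 ≡ 113·16·48·48 ≡ 42 (mod 143)

42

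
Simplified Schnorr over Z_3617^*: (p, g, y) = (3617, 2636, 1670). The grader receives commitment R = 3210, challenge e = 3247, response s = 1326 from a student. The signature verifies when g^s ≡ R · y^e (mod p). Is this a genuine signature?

forged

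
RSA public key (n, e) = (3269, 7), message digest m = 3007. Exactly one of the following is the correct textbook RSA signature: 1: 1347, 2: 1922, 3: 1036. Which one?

2

Candidate 1: 1347^7 mod 3269 = 262
Candidate 2: 1922^7 mod 3269 = 3007
  → matches m = 3007
Candidate 3: 1036^7 mod 3269 = 1715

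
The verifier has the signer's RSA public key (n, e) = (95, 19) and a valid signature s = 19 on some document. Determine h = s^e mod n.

s^2 ≡ 19^2 = 361 ≡ 76
s^4 ≡ 76^2 = 5776 ≡ 76
s^8 ≡ 76^2 = 5776 ≡ 76
s^16 ≡ 76^2 = 5776 ≡ 76
19 = 16 + 2 + 1, so s^19 ≡ 76·76·19 ≡ 19 (mod 95)

19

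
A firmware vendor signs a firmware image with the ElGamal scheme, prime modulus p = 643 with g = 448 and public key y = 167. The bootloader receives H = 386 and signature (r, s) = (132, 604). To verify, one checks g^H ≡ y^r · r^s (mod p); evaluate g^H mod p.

575

Squares mod 643: 448^1≡448, 448^2≡88, 448^4≡28, 448^8≡141, 448^16≡591, 448^32≡132, 448^64≡63, 448^128≡111, 448^256≡104
386 = 256 + 128 + 2, so 448^386 ≡ 104·111·88 ≡ 575 (mod 643)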